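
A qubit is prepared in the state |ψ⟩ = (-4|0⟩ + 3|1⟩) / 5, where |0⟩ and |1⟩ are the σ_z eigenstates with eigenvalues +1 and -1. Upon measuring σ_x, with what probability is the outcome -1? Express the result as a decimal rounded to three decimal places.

0.980

|-x⟩ = (|0⟩ - |1⟩)/√2, so ⟨-x|ψ⟩ = (-7) / (√2·5).
P = |-7|² / 50 = 49/50.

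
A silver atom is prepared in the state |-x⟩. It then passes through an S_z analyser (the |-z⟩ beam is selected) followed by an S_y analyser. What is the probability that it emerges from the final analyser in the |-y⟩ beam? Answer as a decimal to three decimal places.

First analyser (S_z): from |-x⟩, P(|-z⟩) = 1/2.
After stage 1 the state is |-z⟩; P(|-y⟩) = |⟨-y|-z⟩|² = 1/2.
Joint probability = 1/2 × 1/2 = 0.250.

0.250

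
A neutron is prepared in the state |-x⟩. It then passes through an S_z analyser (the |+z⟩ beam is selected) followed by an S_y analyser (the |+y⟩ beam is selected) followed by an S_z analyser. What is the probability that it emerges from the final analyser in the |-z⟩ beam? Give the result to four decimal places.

0.1250

First analyser (S_z): from |-x⟩, P(|+z⟩) = 1/2.
After stage 1 the state is |+z⟩; P(|+y⟩) = |⟨+y|+z⟩|² = 1/2.
After stage 2 the state is |+y⟩; P(|-z⟩) = |⟨-z|+y⟩|² = 1/2.
Joint probability = 1/2 × 1/2 × 1/2 = 0.1250.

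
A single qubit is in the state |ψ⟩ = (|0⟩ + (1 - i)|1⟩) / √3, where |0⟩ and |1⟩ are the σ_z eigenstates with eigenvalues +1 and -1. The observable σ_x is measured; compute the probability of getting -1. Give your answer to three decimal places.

|-x⟩ = (|0⟩ - |1⟩)/√2, so ⟨-x|ψ⟩ = (i) / (√2·√3).
P = |i|² / 6 = 1/6.

0.167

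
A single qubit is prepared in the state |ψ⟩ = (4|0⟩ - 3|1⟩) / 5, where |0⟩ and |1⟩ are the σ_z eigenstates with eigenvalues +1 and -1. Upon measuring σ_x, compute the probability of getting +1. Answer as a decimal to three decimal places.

|+x⟩ = (|0⟩ + |1⟩)/√2, so ⟨+x|ψ⟩ = (1) / (√2·5).
P = |1|² / 50 = 1/50.

0.020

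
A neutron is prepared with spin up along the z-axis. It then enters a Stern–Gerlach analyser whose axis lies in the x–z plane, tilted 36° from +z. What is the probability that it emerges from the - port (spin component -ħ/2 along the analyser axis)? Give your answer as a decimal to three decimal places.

For spin-½, the probability of finding spin-up along an axis at angle θ to the initial spin direction is cos²(θ/2); spin-down is sin²(θ/2).
θ = 36°, so P = sin²(18°) ≈ 0.095.

0.095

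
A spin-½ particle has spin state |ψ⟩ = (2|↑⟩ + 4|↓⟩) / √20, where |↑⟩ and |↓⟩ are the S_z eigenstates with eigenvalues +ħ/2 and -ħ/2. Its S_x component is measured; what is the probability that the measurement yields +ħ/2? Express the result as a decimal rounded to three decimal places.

|+x⟩ = (|↑⟩ + |↓⟩)/√2, so ⟨+x|ψ⟩ = (6) / (√2·√20).
P = |6|² / 40 = 36/40.

0.900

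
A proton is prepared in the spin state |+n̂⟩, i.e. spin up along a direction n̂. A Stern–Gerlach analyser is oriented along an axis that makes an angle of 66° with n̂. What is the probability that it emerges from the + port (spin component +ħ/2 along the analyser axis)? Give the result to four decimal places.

For spin-½, the probability of finding spin-up along an axis at angle θ to the initial spin direction is cos²(θ/2); spin-down is sin²(θ/2).
θ = 66°, so P = cos²(33°) ≈ 0.7034.

0.7034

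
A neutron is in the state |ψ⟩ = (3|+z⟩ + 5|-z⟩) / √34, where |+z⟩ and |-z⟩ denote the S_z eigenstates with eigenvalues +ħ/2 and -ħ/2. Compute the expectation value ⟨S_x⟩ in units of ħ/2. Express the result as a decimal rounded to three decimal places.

⟨σ_x⟩ = 2 Re(a* b)/(|a|²+|b|²) with a = 3, b = 5.
a* b = 15, so ⟨σ_x⟩ = 30/34.
⟨S_x⟩ = (ħ/2)·⟨σ_x⟩.

0.882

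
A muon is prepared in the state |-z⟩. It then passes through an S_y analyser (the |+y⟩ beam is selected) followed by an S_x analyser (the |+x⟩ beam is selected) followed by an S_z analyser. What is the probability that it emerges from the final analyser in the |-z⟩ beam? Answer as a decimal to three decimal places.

0.125

First analyser (S_y): from |-z⟩, P(|+y⟩) = 1/2.
After stage 1 the state is |+y⟩; P(|+x⟩) = |⟨+x|+y⟩|² = 1/2.
After stage 2 the state is |+x⟩; P(|-z⟩) = |⟨-z|+x⟩|² = 1/2.
Joint probability = 1/2 × 1/2 × 1/2 = 0.125.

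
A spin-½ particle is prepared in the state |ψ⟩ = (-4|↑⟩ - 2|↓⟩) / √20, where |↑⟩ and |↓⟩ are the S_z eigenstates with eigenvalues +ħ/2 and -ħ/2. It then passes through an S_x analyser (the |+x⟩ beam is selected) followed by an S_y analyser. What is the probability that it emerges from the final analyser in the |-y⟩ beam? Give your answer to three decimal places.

First analyser (S_x): P(|+x⟩) = |⟨+x|ψ⟩|² = 36/40.
After stage 1 the state is |+x⟩; P(|-y⟩) = |⟨-y|+x⟩|² = 1/2.
Joint probability = 36/40 × 1/2 = 0.450.

0.450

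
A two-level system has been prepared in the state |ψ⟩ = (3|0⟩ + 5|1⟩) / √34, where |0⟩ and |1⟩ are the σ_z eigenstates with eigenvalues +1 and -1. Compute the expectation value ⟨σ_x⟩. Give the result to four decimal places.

0.8824

⟨σ_x⟩ = 2 Re(a* b)/(|a|²+|b|²) with a = 3, b = 5.
a* b = 15, so ⟨σ_x⟩ = 30/34.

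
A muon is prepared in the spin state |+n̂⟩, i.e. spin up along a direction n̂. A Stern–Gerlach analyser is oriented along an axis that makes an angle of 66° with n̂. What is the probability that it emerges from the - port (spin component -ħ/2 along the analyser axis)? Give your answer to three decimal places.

0.297

For spin-½, the probability of finding spin-up along an axis at angle θ to the initial spin direction is cos²(θ/2); spin-down is sin²(θ/2).
θ = 66°, so P = sin²(33°) ≈ 0.297.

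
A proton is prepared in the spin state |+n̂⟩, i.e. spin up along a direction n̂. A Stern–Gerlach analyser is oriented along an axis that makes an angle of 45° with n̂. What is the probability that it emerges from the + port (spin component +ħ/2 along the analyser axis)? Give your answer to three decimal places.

0.854

For spin-½, the probability of finding spin-up along an axis at angle θ to the initial spin direction is cos²(θ/2); spin-down is sin²(θ/2).
θ = 45°, so P = cos²(22.5°) ≈ 0.854.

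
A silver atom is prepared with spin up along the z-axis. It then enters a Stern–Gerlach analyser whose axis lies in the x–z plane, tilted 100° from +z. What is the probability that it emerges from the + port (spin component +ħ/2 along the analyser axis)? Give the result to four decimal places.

0.4132

For spin-½, the probability of finding spin-up along an axis at angle θ to the initial spin direction is cos²(θ/2); spin-down is sin²(θ/2).
θ = 100°, so P = cos²(50°) ≈ 0.4132.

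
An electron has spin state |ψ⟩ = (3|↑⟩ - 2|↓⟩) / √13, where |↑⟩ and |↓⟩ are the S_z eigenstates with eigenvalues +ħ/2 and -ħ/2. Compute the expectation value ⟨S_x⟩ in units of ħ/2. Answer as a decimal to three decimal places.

⟨σ_x⟩ = 2 Re(a* b)/(|a|²+|b|²) with a = 3, b = -2.
a* b = -6, so ⟨σ_x⟩ = -12/13.
⟨S_x⟩ = (ħ/2)·⟨σ_x⟩.

-0.923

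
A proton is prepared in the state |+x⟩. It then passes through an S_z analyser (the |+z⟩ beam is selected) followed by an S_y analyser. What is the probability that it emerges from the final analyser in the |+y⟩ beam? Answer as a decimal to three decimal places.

First analyser (S_z): from |+x⟩, P(|+z⟩) = 1/2.
After stage 1 the state is |+z⟩; P(|+y⟩) = |⟨+y|+z⟩|² = 1/2.
Joint probability = 1/2 × 1/2 = 0.250.

0.250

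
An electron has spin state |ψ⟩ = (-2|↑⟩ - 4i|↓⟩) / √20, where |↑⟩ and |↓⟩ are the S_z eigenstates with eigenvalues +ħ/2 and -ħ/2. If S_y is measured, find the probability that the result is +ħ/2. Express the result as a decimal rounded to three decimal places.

|+y⟩ = (|↑⟩ + i|↓⟩)/√2, so ⟨+y|ψ⟩ = (-6) / (√2·√20).
P = |-6|² / 40 = 36/40.

0.900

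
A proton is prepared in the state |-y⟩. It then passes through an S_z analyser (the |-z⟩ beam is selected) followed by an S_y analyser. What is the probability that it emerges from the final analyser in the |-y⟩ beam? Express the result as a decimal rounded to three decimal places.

First analyser (S_z): from |-y⟩, P(|-z⟩) = 1/2.
After stage 1 the state is |-z⟩; P(|-y⟩) = |⟨-y|-z⟩|² = 1/2.
Joint probability = 1/2 × 1/2 = 0.250.

0.250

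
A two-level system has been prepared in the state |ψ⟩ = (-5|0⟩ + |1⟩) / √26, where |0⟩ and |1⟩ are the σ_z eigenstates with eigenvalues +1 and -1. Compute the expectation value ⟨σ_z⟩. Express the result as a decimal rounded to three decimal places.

0.923

⟨σ_z⟩ = |a|² - |b|² divided by |a|²+|b|², with a, b the |0⟩, |1⟩ amplitudes.
= (25 - 1)/26 = 24/26.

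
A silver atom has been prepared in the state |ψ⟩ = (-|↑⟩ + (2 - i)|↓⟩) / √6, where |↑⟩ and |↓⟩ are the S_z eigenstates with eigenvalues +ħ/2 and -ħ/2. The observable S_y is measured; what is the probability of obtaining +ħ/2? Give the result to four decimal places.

|+y⟩ = (|↑⟩ + i|↓⟩)/√2, so ⟨+y|ψ⟩ = (-2 - 2i) / (√2·√6).
P = |-2 - 2i|² / 12 = 8/12.

0.6667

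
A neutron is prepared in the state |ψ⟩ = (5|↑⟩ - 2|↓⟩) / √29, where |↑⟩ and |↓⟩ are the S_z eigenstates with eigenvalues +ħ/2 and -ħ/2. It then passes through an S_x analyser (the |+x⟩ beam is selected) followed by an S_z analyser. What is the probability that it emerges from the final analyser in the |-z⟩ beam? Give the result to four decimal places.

0.0776

First analyser (S_x): P(|+x⟩) = |⟨+x|ψ⟩|² = 9/58.
After stage 1 the state is |+x⟩; P(|-z⟩) = |⟨-z|+x⟩|² = 1/2.
Joint probability = 9/58 × 1/2 = 0.0776.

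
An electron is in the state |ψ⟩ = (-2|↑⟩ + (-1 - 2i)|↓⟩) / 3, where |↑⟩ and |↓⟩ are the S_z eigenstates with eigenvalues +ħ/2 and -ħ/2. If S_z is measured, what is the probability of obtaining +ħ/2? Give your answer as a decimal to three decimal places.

The +ħ/2 outcome corresponds to |↑⟩. Its amplitude in |ψ⟩ is -2/3.
P = |-2|² / 9 = 4/9.

0.444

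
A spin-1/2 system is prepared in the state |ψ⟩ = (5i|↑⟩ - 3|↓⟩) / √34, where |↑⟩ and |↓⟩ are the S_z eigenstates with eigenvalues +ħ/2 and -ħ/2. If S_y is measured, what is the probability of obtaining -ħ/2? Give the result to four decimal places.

|-y⟩ = (|↑⟩ - i|↓⟩)/√2, so ⟨-y|ψ⟩ = (2i) / (√2·√34).
P = |2i|² / 68 = 4/68.

0.0588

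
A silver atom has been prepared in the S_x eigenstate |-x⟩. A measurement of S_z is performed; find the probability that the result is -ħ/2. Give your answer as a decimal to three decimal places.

In the S_z basis, |-x⟩ = (|↑⟩ - |↓⟩)/√2 and |-z⟩ = |↓⟩.
|⟨-z|-x⟩|² = 1/2.

0.500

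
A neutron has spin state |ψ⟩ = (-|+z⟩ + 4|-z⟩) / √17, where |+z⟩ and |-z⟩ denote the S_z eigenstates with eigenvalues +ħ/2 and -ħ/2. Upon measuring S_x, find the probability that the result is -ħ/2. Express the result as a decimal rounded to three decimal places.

|-x⟩ = (|+z⟩ - |-z⟩)/√2, so ⟨-x|ψ⟩ = (-5) / (√2·√17).
P = |-5|² / 34 = 25/34.

0.735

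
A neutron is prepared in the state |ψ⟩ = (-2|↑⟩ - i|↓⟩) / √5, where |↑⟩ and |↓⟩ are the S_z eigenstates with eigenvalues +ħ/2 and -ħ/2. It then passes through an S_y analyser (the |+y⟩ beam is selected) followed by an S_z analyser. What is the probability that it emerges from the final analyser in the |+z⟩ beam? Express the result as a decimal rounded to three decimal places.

First analyser (S_y): P(|+y⟩) = |⟨+y|ψ⟩|² = 9/10.
After stage 1 the state is |+y⟩; P(|+z⟩) = |⟨+z|+y⟩|² = 1/2.
Joint probability = 9/10 × 1/2 = 0.450.

0.450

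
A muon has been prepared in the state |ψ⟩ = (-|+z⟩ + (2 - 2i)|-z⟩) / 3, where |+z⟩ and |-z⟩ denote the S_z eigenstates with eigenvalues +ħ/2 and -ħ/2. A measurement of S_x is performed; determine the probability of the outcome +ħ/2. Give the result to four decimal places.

|+x⟩ = (|+z⟩ + |-z⟩)/√2, so ⟨+x|ψ⟩ = (1 - 2i) / (√2·3).
P = |1 - 2i|² / 18 = 5/18.

0.2778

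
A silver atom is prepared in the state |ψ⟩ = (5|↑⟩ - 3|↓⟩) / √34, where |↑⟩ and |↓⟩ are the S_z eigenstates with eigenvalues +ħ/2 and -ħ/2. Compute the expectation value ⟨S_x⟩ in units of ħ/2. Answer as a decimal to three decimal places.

-0.882

⟨σ_x⟩ = 2 Re(a* b)/(|a|²+|b|²) with a = 5, b = -3.
a* b = -15, so ⟨σ_x⟩ = -30/34.
⟨S_x⟩ = (ħ/2)·⟨σ_x⟩.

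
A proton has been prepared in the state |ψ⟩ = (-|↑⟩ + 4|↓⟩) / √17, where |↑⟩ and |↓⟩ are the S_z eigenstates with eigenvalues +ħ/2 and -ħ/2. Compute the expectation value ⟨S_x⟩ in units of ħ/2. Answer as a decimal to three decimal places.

-0.471

⟨σ_x⟩ = 2 Re(a* b)/(|a|²+|b|²) with a = -1, b = 4.
a* b = -4, so ⟨σ_x⟩ = -8/17.
⟨S_x⟩ = (ħ/2)·⟨σ_x⟩.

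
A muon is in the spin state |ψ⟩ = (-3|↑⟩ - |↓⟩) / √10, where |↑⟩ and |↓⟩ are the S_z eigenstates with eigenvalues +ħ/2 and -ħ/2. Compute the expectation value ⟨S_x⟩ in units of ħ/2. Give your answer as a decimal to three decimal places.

0.600

⟨σ_x⟩ = 2 Re(a* b)/(|a|²+|b|²) with a = -3, b = -1.
a* b = 3, so ⟨σ_x⟩ = 6/10.
⟨S_x⟩ = (ħ/2)·⟨σ_x⟩.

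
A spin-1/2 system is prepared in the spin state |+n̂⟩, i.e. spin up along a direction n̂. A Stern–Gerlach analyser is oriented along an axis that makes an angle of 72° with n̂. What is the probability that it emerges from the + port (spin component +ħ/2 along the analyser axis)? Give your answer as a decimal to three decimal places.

For spin-½, the probability of finding spin-up along an axis at angle θ to the initial spin direction is cos²(θ/2); spin-down is sin²(θ/2).
θ = 72°, so P = cos²(36°) ≈ 0.655.

0.655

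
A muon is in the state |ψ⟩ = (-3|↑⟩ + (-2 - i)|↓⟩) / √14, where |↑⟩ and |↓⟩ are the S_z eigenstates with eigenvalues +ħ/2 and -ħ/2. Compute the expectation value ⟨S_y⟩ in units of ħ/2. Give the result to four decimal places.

0.4286

⟨σ_y⟩ = 2 Im(a* b)/(|a|²+|b|²) with a = -3, b = (-2 - i).
a* b = (6 + 3i), so ⟨σ_y⟩ = 6/14.
⟨S_y⟩ = (ħ/2)·⟨σ_y⟩.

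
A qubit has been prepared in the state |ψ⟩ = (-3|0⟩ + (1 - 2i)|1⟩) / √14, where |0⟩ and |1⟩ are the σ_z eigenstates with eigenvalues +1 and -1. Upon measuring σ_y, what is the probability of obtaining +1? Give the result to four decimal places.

|+y⟩ = (|0⟩ + i|1⟩)/√2, so ⟨+y|ψ⟩ = (-5 - i) / (√2·√14).
P = |-5 - i|² / 28 = 26/28.

0.9286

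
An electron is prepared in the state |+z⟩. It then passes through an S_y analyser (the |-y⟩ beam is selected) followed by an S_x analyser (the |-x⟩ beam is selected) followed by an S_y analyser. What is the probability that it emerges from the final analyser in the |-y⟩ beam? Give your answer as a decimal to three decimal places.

0.125

First analyser (S_y): from |+z⟩, P(|-y⟩) = 1/2.
After stage 1 the state is |-y⟩; P(|-x⟩) = |⟨-x|-y⟩|² = 1/2.
After stage 2 the state is |-x⟩; P(|-y⟩) = |⟨-y|-x⟩|² = 1/2.
Joint probability = 1/2 × 1/2 × 1/2 = 0.125.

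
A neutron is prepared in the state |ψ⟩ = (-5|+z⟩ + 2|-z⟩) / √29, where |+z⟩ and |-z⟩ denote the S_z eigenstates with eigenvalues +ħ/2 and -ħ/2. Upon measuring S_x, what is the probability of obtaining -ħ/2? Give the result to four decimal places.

0.8448

|-x⟩ = (|+z⟩ - |-z⟩)/√2, so ⟨-x|ψ⟩ = (-7) / (√2·√29).
P = |-7|² / 58 = 49/58.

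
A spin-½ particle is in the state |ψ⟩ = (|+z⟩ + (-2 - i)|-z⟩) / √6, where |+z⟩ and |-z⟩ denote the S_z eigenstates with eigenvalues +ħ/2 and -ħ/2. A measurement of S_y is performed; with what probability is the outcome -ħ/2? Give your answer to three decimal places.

0.667

|-y⟩ = (|+z⟩ - i|-z⟩)/√2, so ⟨-y|ψ⟩ = (2 - 2i) / (√2·√6).
P = |2 - 2i|² / 12 = 8/12.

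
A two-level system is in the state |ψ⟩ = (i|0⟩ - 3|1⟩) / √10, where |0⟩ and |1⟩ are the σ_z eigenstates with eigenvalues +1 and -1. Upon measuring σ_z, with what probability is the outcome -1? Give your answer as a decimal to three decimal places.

0.900

The -1 outcome corresponds to |1⟩. Its amplitude in |ψ⟩ is -3/√10.
P = |-3|² / 10 = 9/10.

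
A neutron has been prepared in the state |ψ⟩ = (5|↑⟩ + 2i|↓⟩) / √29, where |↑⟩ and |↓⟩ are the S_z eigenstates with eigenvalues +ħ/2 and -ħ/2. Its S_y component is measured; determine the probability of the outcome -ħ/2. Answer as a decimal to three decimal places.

0.155

|-y⟩ = (|↑⟩ - i|↓⟩)/√2, so ⟨-y|ψ⟩ = (3) / (√2·√29).
P = |3|² / 58 = 9/58.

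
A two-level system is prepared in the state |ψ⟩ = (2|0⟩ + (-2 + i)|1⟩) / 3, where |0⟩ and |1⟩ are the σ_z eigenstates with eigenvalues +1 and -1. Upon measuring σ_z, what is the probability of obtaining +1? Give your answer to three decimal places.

The +1 outcome corresponds to |0⟩. Its amplitude in |ψ⟩ is 2/3.
P = |2|² / 9 = 4/9.

0.444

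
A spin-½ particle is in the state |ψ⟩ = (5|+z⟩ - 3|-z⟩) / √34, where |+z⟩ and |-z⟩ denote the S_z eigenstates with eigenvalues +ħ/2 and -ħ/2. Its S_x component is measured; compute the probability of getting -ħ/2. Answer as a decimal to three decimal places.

|-x⟩ = (|+z⟩ - |-z⟩)/√2, so ⟨-x|ψ⟩ = (8) / (√2·√34).
P = |8|² / 68 = 64/68.

0.941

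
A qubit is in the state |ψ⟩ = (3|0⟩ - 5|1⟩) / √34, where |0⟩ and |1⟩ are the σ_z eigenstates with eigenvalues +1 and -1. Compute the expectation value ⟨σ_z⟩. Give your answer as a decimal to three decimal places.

⟨σ_z⟩ = |a|² - |b|² divided by |a|²+|b|², with a, b the |0⟩, |1⟩ amplitudes.
= (9 - 25)/34 = -16/34.

-0.471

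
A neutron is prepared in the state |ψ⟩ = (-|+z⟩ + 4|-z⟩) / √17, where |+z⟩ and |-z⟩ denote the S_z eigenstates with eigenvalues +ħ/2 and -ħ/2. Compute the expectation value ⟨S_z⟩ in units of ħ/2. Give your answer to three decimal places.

-0.882

⟨σ_z⟩ = |a|² - |b|² divided by |a|²+|b|², with a, b the |+z⟩, |-z⟩ amplitudes.
= (1 - 16)/17 = -15/17.
⟨S_z⟩ = (ħ/2)·⟨σ_z⟩.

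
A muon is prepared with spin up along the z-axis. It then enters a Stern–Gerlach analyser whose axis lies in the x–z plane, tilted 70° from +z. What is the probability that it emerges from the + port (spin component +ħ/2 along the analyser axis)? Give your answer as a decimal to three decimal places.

For spin-½, the probability of finding spin-up along an axis at angle θ to the initial spin direction is cos²(θ/2); spin-down is sin²(θ/2).
θ = 70°, so P = cos²(35°) ≈ 0.671.

0.671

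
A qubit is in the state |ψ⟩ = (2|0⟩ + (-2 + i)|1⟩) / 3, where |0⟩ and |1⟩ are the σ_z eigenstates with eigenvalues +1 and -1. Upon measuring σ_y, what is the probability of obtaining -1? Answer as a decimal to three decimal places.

0.278

|-y⟩ = (|0⟩ - i|1⟩)/√2, so ⟨-y|ψ⟩ = (1 - 2i) / (√2·3).
P = |1 - 2i|² / 18 = 5/18.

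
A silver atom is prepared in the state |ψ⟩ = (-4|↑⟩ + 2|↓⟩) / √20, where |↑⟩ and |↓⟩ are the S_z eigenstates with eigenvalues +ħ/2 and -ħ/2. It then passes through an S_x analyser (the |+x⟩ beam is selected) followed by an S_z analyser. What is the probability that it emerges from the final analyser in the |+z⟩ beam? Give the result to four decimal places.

First analyser (S_x): P(|+x⟩) = |⟨+x|ψ⟩|² = 4/40.
After stage 1 the state is |+x⟩; P(|+z⟩) = |⟨+z|+x⟩|² = 1/2.
Joint probability = 4/40 × 1/2 = 0.0500.

0.0500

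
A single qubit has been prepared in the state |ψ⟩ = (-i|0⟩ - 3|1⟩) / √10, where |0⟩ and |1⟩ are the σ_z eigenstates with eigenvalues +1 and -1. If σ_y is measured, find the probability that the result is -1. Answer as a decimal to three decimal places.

0.800

|-y⟩ = (|0⟩ - i|1⟩)/√2, so ⟨-y|ψ⟩ = (-4i) / (√2·√10).
P = |-4i|² / 20 = 16/20.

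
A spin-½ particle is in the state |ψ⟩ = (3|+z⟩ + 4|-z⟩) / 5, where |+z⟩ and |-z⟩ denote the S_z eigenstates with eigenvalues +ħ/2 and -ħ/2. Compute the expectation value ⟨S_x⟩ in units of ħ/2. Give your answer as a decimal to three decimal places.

⟨σ_x⟩ = 2 Re(a* b)/(|a|²+|b|²) with a = 3, b = 4.
a* b = 12, so ⟨σ_x⟩ = 24/25.
⟨S_x⟩ = (ħ/2)·⟨σ_x⟩.

0.960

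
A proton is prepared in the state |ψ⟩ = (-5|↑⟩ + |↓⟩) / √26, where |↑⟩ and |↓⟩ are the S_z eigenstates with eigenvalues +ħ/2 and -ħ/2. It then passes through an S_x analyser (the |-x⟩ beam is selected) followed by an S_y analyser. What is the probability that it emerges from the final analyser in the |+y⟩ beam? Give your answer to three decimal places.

First analyser (S_x): P(|-x⟩) = |⟨-x|ψ⟩|² = 36/52.
After stage 1 the state is |-x⟩; P(|+y⟩) = |⟨+y|-x⟩|² = 1/2.
Joint probability = 36/52 × 1/2 = 0.346.

0.346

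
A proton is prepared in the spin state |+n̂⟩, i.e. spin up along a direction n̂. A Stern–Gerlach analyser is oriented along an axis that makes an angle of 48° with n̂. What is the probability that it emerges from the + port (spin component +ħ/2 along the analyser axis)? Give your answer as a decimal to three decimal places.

0.835

For spin-½, the probability of finding spin-up along an axis at angle θ to the initial spin direction is cos²(θ/2); spin-down is sin²(θ/2).
θ = 48°, so P = cos²(24°) ≈ 0.835.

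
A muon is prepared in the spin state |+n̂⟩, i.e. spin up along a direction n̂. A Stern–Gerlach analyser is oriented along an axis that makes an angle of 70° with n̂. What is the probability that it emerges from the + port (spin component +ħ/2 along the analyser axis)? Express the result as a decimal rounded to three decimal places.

For spin-½, the probability of finding spin-up along an axis at angle θ to the initial spin direction is cos²(θ/2); spin-down is sin²(θ/2).
θ = 70°, so P = cos²(35°) ≈ 0.671.

0.671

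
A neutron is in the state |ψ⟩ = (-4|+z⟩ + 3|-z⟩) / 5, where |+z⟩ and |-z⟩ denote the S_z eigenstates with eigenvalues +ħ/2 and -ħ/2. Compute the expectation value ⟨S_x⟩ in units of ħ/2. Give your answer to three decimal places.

-0.960

⟨σ_x⟩ = 2 Re(a* b)/(|a|²+|b|²) with a = -4, b = 3.
a* b = -12, so ⟨σ_x⟩ = -24/25.
⟨S_x⟩ = (ħ/2)·⟨σ_x⟩.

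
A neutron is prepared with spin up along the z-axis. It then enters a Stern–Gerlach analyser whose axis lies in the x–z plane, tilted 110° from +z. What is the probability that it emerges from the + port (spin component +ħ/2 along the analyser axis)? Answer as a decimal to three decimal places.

For spin-½, the probability of finding spin-up along an axis at angle θ to the initial spin direction is cos²(θ/2); spin-down is sin²(θ/2).
θ = 110°, so P = cos²(55°) ≈ 0.329.

0.329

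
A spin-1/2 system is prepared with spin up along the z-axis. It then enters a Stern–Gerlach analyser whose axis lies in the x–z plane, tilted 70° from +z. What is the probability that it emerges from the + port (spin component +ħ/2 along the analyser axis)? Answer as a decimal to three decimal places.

0.671

For spin-½, the probability of finding spin-up along an axis at angle θ to the initial spin direction is cos²(θ/2); spin-down is sin²(θ/2).
θ = 70°, so P = cos²(35°) ≈ 0.671.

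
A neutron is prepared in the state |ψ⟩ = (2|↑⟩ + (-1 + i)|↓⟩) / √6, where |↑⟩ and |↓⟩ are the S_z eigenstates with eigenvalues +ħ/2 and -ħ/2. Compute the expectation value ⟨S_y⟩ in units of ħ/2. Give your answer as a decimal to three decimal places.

0.667

⟨σ_y⟩ = 2 Im(a* b)/(|a|²+|b|²) with a = 2, b = (-1 + i).
a* b = (-2 + 2i), so ⟨σ_y⟩ = 4/6.
⟨S_y⟩ = (ħ/2)·⟨σ_y⟩.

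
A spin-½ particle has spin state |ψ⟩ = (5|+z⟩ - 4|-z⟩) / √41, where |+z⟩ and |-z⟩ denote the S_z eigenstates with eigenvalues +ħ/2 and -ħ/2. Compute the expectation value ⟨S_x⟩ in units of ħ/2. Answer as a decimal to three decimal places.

-0.976

⟨σ_x⟩ = 2 Re(a* b)/(|a|²+|b|²) with a = 5, b = -4.
a* b = -20, so ⟨σ_x⟩ = -40/41.
⟨S_x⟩ = (ħ/2)·⟨σ_x⟩.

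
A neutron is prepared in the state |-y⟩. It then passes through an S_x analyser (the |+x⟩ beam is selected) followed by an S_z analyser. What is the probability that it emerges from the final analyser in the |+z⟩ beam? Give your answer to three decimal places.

0.250

First analyser (S_x): from |-y⟩, P(|+x⟩) = 1/2.
After stage 1 the state is |+x⟩; P(|+z⟩) = |⟨+z|+x⟩|² = 1/2.
Joint probability = 1/2 × 1/2 = 0.250.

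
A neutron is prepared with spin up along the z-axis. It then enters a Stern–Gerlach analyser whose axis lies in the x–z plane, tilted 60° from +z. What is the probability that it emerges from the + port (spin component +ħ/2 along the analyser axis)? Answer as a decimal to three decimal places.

For spin-½, the probability of finding spin-up along an axis at angle θ to the initial spin direction is cos²(θ/2); spin-down is sin²(θ/2).
θ = 60°, so P = cos²(30°) ≈ 0.750.

0.750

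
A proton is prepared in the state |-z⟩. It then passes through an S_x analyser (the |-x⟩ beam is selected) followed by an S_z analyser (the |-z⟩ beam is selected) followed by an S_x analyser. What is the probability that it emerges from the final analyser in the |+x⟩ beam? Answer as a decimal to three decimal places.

0.125

First analyser (S_x): from |-z⟩, P(|-x⟩) = 1/2.
After stage 1 the state is |-x⟩; P(|-z⟩) = |⟨-z|-x⟩|² = 1/2.
After stage 2 the state is |-z⟩; P(|+x⟩) = |⟨+x|-z⟩|² = 1/2.
Joint probability = 1/2 × 1/2 × 1/2 = 0.125.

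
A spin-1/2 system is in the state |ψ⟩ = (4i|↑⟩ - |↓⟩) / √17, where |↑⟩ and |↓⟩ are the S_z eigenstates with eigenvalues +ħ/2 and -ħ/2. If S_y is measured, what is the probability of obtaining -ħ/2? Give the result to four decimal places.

0.2647

|-y⟩ = (|↑⟩ - i|↓⟩)/√2, so ⟨-y|ψ⟩ = (3i) / (√2·√17).
P = |3i|² / 34 = 9/34.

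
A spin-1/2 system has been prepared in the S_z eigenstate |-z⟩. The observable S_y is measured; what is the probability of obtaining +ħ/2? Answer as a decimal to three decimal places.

In the S_z basis, |-z⟩ = |-z⟩ and |+y⟩ = (|+z⟩ + i|-z⟩)/√2.
|⟨+y|-z⟩|² = 1/2.

0.500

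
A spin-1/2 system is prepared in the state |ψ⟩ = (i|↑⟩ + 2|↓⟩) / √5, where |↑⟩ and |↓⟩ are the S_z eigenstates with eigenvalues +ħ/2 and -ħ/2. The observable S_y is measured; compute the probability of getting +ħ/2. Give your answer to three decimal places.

0.100

|+y⟩ = (|↑⟩ + i|↓⟩)/√2, so ⟨+y|ψ⟩ = (-i) / (√2·√5).
P = |-i|² / 10 = 1/10.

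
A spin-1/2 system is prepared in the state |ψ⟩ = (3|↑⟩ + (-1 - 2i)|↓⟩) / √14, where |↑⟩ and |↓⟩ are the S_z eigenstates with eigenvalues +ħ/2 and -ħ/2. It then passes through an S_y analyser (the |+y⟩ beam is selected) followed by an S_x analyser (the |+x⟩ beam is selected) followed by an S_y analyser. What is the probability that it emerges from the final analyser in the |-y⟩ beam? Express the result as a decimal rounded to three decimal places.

0.018

First analyser (S_y): P(|+y⟩) = |⟨+y|ψ⟩|² = 2/28.
After stage 1 the state is |+y⟩; P(|+x⟩) = |⟨+x|+y⟩|² = 1/2.
After stage 2 the state is |+x⟩; P(|-y⟩) = |⟨-y|+x⟩|² = 1/2.
Joint probability = 2/28 × 1/2 × 1/2 = 0.018.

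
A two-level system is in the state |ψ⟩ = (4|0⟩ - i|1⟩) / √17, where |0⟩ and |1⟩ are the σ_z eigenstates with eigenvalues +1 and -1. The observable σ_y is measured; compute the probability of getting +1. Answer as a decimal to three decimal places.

|+y⟩ = (|0⟩ + i|1⟩)/√2, so ⟨+y|ψ⟩ = (3) / (√2·√17).
P = |3|² / 34 = 9/34.

0.265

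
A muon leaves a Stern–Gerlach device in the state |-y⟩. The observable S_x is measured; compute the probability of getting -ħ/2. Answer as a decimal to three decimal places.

In the S_z basis, |-y⟩ = (|↑⟩ - i|↓⟩)/√2 and |-x⟩ = (|↑⟩ - |↓⟩)/√2.
|⟨-x|-y⟩|² = 1/2.

0.500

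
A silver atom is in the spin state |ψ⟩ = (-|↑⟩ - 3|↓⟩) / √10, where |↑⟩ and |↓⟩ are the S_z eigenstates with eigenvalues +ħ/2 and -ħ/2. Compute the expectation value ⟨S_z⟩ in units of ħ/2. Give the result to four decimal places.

⟨σ_z⟩ = |a|² - |b|² divided by |a|²+|b|², with a, b the |↑⟩, |↓⟩ amplitudes.
= (1 - 9)/10 = -8/10.
⟨S_z⟩ = (ħ/2)·⟨σ_z⟩.

-0.8000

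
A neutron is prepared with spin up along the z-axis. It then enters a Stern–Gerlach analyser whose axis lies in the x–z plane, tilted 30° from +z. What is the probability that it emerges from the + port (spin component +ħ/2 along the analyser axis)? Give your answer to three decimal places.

For spin-½, the probability of finding spin-up along an axis at angle θ to the initial spin direction is cos²(θ/2); spin-down is sin²(θ/2).
θ = 30°, so P = cos²(15°) ≈ 0.933.

0.933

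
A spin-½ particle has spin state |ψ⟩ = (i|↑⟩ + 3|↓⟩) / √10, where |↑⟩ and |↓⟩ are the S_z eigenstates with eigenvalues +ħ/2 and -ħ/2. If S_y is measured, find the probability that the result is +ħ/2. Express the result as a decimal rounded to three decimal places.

|+y⟩ = (|↑⟩ + i|↓⟩)/√2, so ⟨+y|ψ⟩ = (-2i) / (√2·√10).
P = |-2i|² / 20 = 4/20.

0.200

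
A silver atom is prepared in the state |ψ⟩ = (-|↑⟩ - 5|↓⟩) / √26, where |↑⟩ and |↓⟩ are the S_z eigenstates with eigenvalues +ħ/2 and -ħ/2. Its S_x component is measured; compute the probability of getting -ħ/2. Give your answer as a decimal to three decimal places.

|-x⟩ = (|↑⟩ - |↓⟩)/√2, so ⟨-x|ψ⟩ = (4) / (√2·√26).
P = |4|² / 52 = 16/52.

0.308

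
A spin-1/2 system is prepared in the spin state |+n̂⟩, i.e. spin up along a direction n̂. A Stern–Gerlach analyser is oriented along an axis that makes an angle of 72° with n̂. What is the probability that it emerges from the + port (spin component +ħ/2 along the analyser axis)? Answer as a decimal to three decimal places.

0.655

For spin-½, the probability of finding spin-up along an axis at angle θ to the initial spin direction is cos²(θ/2); spin-down is sin²(θ/2).
θ = 72°, so P = cos²(36°) ≈ 0.655.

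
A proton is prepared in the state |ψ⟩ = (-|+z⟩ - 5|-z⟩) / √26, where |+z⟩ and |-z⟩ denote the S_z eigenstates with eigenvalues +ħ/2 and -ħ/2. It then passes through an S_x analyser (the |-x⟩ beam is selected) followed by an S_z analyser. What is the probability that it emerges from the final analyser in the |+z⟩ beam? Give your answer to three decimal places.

0.154

First analyser (S_x): P(|-x⟩) = |⟨-x|ψ⟩|² = 16/52.
After stage 1 the state is |-x⟩; P(|+z⟩) = |⟨+z|-x⟩|² = 1/2.
Joint probability = 16/52 × 1/2 = 0.154.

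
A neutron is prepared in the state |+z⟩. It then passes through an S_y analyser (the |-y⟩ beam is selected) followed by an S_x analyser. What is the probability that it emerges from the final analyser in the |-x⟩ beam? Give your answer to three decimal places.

First analyser (S_y): from |+z⟩, P(|-y⟩) = 1/2.
After stage 1 the state is |-y⟩; P(|-x⟩) = |⟨-x|-y⟩|² = 1/2.
Joint probability = 1/2 × 1/2 = 0.250.

0.250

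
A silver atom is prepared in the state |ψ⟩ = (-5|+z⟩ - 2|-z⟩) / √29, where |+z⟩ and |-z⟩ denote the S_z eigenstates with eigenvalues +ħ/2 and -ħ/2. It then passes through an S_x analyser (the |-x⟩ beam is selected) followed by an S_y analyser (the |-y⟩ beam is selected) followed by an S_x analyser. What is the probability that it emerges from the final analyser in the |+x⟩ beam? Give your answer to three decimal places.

0.039

First analyser (S_x): P(|-x⟩) = |⟨-x|ψ⟩|² = 9/58.
After stage 1 the state is |-x⟩; P(|-y⟩) = |⟨-y|-x⟩|² = 1/2.
After stage 2 the state is |-y⟩; P(|+x⟩) = |⟨+x|-y⟩|² = 1/2.
Joint probability = 9/58 × 1/2 × 1/2 = 0.039.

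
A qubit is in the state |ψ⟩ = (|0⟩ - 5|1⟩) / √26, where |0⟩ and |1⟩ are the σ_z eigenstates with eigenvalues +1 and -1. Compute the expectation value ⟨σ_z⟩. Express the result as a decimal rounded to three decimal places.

-0.923

⟨σ_z⟩ = |a|² - |b|² divided by |a|²+|b|², with a, b the |0⟩, |1⟩ amplitudes.
= (1 - 25)/26 = -24/26.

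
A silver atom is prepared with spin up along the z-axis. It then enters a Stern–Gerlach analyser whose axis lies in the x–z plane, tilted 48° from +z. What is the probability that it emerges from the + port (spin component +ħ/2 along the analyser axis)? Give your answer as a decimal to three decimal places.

For spin-½, the probability of finding spin-up along an axis at angle θ to the initial spin direction is cos²(θ/2); spin-down is sin²(θ/2).
θ = 48°, so P = cos²(24°) ≈ 0.835.

0.835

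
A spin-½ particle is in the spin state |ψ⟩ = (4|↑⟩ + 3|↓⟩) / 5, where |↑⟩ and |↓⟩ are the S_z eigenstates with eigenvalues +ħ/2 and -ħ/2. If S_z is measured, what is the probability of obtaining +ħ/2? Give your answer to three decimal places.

0.640

The +ħ/2 outcome corresponds to |↑⟩. Its amplitude in |ψ⟩ is 4/5.
P = |4|² / 25 = 16/25.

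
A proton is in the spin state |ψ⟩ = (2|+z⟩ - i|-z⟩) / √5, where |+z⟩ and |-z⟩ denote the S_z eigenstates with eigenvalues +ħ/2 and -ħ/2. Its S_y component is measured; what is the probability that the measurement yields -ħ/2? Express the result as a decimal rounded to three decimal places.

0.900

|-y⟩ = (|+z⟩ - i|-z⟩)/√2, so ⟨-y|ψ⟩ = (3) / (√2·√5).
P = |3|² / 10 = 9/10.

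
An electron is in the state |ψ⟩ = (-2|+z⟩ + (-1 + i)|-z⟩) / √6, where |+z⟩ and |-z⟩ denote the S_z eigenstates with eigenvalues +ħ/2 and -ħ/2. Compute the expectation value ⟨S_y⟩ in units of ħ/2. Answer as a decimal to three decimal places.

-0.667

⟨σ_y⟩ = 2 Im(a* b)/(|a|²+|b|²) with a = -2, b = (-1 + i).
a* b = (2 - 2i), so ⟨σ_y⟩ = -4/6.
⟨S_y⟩ = (ħ/2)·⟨σ_y⟩.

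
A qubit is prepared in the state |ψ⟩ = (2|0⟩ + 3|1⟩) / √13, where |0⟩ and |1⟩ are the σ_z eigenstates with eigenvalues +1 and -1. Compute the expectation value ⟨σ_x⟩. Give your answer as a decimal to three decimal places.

⟨σ_x⟩ = 2 Re(a* b)/(|a|²+|b|²) with a = 2, b = 3.
a* b = 6, so ⟨σ_x⟩ = 12/13.

0.923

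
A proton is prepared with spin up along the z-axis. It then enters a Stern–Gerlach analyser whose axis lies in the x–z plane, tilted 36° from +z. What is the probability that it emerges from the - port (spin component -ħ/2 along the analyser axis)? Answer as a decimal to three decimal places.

For spin-½, the probability of finding spin-up along an axis at angle θ to the initial spin direction is cos²(θ/2); spin-down is sin²(θ/2).
θ = 36°, so P = sin²(18°) ≈ 0.095.

0.095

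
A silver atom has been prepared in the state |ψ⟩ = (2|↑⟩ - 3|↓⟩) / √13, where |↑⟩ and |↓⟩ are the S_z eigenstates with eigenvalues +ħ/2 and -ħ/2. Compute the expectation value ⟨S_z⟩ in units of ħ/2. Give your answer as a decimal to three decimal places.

-0.385

⟨σ_z⟩ = |a|² - |b|² divided by |a|²+|b|², with a, b the |↑⟩, |↓⟩ amplitudes.
= (4 - 9)/13 = -5/13.
⟨S_z⟩ = (ħ/2)·⟨σ_z⟩.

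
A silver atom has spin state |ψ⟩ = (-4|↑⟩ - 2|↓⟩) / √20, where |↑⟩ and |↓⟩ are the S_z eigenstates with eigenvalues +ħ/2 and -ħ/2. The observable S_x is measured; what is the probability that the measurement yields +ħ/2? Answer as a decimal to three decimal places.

0.900

|+x⟩ = (|↑⟩ + |↓⟩)/√2, so ⟨+x|ψ⟩ = (-6) / (√2·√20).
P = |-6|² / 40 = 36/40.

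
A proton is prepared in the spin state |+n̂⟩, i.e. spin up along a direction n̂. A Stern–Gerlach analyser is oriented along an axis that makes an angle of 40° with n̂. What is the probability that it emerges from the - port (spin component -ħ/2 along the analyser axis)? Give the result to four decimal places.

0.1170

For spin-½, the probability of finding spin-up along an axis at angle θ to the initial spin direction is cos²(θ/2); spin-down is sin²(θ/2).
θ = 40°, so P = sin²(20°) ≈ 0.1170.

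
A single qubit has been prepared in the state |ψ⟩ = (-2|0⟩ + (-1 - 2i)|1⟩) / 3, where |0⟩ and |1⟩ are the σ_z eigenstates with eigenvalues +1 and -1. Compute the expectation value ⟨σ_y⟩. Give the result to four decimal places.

0.8889

⟨σ_y⟩ = 2 Im(a* b)/(|a|²+|b|²) with a = -2, b = (-1 - 2i).
a* b = (2 + 4i), so ⟨σ_y⟩ = 8/9.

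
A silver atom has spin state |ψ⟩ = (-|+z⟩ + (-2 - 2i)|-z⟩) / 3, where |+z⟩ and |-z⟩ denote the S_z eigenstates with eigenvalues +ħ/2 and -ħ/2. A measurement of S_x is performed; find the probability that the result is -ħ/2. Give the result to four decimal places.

|-x⟩ = (|+z⟩ - |-z⟩)/√2, so ⟨-x|ψ⟩ = (1 + 2i) / (√2·3).
P = |1 + 2i|² / 18 = 5/18.

0.2778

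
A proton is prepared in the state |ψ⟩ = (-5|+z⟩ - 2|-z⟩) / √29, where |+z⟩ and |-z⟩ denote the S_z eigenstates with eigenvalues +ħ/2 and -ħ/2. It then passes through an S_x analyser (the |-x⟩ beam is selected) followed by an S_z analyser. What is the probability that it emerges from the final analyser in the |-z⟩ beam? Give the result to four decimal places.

First analyser (S_x): P(|-x⟩) = |⟨-x|ψ⟩|² = 9/58.
After stage 1 the state is |-x⟩; P(|-z⟩) = |⟨-z|-x⟩|² = 1/2.
Joint probability = 9/58 × 1/2 = 0.0776.

0.0776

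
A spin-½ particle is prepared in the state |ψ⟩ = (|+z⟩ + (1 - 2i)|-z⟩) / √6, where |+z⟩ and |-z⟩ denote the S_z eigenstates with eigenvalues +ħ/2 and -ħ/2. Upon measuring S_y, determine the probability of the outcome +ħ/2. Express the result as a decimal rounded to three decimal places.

0.167

|+y⟩ = (|+z⟩ + i|-z⟩)/√2, so ⟨+y|ψ⟩ = (-1 - i) / (√2·√6).
P = |-1 - i|² / 12 = 2/12.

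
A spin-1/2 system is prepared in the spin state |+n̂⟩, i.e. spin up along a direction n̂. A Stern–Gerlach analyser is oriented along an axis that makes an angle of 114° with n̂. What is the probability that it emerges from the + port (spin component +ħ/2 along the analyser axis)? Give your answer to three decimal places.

0.297

For spin-½, the probability of finding spin-up along an axis at angle θ to the initial spin direction is cos²(θ/2); spin-down is sin²(θ/2).
θ = 114°, so P = cos²(57°) ≈ 0.297.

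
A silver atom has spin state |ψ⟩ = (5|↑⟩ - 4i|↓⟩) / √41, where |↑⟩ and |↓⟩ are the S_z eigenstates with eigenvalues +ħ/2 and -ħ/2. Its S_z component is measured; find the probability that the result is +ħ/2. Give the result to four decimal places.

The +ħ/2 outcome corresponds to |↑⟩. Its amplitude in |ψ⟩ is 5/√41.
P = |5|² / 41 = 25/41.

0.6098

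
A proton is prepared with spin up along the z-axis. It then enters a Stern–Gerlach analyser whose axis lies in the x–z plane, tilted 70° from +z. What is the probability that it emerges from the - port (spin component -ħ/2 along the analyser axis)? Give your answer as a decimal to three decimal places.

For spin-½, the probability of finding spin-up along an axis at angle θ to the initial spin direction is cos²(θ/2); spin-down is sin²(θ/2).
θ = 70°, so P = sin²(35°) ≈ 0.329.

0.329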